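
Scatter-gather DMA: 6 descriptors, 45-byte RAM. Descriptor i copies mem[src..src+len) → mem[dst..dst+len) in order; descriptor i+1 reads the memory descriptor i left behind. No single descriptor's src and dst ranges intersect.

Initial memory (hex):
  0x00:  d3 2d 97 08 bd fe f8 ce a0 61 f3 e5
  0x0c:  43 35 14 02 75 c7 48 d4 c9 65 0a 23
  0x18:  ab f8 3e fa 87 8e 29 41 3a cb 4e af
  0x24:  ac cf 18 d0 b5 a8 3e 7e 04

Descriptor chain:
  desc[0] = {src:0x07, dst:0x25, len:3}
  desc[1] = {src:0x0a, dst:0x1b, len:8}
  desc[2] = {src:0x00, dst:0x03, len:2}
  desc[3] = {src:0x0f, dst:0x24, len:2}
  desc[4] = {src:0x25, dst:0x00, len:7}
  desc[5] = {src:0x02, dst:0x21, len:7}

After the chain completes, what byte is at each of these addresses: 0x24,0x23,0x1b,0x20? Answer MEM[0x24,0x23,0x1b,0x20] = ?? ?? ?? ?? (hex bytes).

MEM[0x24,0x23,0x1b,0x20] = 3e a8 f3 02

[0] 0x07->0x25 len=3 : ce a0 61
[1] 0x0a->0x1b len=8 : f3 e5 43 35 14 02 75 c7
[2] 0x00->0x03 len=2 : d3 2d
[3] 0x0f->0x24 len=2 : 02 75
[4] 0x25->0x00 len=7 : 75 a0 61 b5 a8 3e 7e
[5] 0x02->0x21 len=7 : 61 b5 a8 3e 7e ce a0
query mem[0x24]=0x3e, mem[0x23]=0xa8, mem[0x1b]=0xf3, mem[0x20]=0x02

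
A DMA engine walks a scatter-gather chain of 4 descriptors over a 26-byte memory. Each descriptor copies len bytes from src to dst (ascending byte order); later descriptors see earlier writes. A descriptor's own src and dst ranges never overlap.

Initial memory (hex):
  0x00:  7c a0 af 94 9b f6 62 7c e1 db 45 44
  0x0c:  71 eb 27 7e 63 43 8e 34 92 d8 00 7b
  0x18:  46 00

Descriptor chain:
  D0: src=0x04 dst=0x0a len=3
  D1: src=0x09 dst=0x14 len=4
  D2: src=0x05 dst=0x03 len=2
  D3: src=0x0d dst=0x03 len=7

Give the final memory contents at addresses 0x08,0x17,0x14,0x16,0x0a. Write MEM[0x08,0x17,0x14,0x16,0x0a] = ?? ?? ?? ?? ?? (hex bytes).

[0] 0x04->0x0a len=3 : 9b f6 62
[1] 0x09->0x14 len=4 : db 9b f6 62
[2] 0x05->0x03 len=2 : f6 62
[3] 0x0d->0x03 len=7 : eb 27 7e 63 43 8e 34
query mem[0x08]=0x8e, mem[0x17]=0x62, mem[0x14]=0xdb, mem[0x16]=0xf6, mem[0x0a]=0x9b

MEM[0x08,0x17,0x14,0x16,0x0a] = 8e 62 db f6 9b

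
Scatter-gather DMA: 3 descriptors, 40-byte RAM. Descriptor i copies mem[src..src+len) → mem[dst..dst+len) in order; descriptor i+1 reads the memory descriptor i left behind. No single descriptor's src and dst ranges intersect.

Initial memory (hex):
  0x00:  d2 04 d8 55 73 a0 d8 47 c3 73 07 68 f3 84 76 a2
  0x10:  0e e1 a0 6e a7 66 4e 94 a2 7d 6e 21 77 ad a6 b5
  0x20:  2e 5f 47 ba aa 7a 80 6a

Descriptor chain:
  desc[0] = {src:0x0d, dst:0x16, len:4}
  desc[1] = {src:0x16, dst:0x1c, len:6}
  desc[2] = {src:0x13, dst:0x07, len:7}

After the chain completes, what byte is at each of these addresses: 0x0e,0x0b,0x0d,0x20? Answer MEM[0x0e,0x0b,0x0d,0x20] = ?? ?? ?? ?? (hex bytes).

  after D0: wrote 4B at 0x16 = 8476a20e
  after D1: wrote 6B at 0x1c = 8476a20e6e21
  after D2: wrote 7B at 0x07 = 6ea7668476a20e
query mem[0x0e]=0x76, mem[0x0b]=0x76, mem[0x0d]=0x0e, mem[0x20]=0x6e

MEM[0x0e,0x0b,0x0d,0x20] = 76 76 0e 6e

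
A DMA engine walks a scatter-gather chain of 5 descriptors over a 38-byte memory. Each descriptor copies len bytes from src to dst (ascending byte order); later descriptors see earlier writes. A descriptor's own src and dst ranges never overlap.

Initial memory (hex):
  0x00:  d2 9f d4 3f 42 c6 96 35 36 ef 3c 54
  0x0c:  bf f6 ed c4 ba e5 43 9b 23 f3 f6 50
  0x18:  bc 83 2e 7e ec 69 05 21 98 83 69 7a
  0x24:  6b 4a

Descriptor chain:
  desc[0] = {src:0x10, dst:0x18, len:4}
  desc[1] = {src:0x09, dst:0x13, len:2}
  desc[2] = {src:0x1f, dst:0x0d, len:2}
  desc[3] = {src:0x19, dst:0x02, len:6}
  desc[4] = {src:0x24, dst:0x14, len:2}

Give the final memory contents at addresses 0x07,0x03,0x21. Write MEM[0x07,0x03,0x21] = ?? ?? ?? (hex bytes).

MEM[0x07,0x03,0x21] = 05 43 83

[0] 0x10->0x18 len=4 : ba e5 43 9b
[1] 0x09->0x13 len=2 : ef 3c
[2] 0x1f->0x0d len=2 : 21 98
[3] 0x19->0x02 len=6 : e5 43 9b ec 69 05
[4] 0x24->0x14 len=2 : 6b 4a
query mem[0x07]=0x05, mem[0x03]=0x43, mem[0x21]=0x83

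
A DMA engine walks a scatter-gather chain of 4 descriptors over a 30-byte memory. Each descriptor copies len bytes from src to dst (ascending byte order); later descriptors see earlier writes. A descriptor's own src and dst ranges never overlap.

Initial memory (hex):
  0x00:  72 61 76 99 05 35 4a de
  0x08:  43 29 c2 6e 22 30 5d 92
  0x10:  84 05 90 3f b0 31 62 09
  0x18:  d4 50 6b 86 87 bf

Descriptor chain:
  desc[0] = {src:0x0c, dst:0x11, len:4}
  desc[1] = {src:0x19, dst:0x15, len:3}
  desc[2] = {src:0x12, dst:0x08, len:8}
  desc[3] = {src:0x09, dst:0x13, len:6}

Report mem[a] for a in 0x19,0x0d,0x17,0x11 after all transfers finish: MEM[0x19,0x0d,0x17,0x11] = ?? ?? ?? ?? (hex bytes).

  after D0: wrote 4B at 0x11 = 22305d92
  after D1: wrote 3B at 0x15 = 506b86
  after D2: wrote 8B at 0x08 = 305d92506b86d450
  after D3: wrote 6B at 0x13 = 5d92506b86d4
query mem[0x19]=0x50, mem[0x0d]=0x86, mem[0x17]=0x86, mem[0x11]=0x22

MEM[0x19,0x0d,0x17,0x11] = 50 86 86 22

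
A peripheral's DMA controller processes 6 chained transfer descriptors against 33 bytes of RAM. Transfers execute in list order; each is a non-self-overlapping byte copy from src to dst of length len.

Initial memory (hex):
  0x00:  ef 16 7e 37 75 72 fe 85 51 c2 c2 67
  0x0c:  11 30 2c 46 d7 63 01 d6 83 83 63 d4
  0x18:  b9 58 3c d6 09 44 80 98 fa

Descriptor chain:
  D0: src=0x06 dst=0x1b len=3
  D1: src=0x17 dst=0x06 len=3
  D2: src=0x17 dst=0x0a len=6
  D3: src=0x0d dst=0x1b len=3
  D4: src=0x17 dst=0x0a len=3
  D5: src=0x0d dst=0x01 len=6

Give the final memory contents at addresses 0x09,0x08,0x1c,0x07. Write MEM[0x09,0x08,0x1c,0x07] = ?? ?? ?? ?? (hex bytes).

D0: mem[0x1b..0x1d] <- [fe 85 51]
D1: mem[0x06..0x08] <- [d4 b9 58]
D2: mem[0x0a..0x0f] <- [d4 b9 58 3c fe 85]
D3: mem[0x1b..0x1d] <- [3c fe 85]
D4: mem[0x0a..0x0c] <- [d4 b9 58]
D5: mem[0x01..0x06] <- [3c fe 85 d7 63 01]
query mem[0x09]=0xc2, mem[0x08]=0x58, mem[0x1c]=0xfe, mem[0x07]=0xb9

MEM[0x09,0x08,0x1c,0x07] = c2 58 fe b9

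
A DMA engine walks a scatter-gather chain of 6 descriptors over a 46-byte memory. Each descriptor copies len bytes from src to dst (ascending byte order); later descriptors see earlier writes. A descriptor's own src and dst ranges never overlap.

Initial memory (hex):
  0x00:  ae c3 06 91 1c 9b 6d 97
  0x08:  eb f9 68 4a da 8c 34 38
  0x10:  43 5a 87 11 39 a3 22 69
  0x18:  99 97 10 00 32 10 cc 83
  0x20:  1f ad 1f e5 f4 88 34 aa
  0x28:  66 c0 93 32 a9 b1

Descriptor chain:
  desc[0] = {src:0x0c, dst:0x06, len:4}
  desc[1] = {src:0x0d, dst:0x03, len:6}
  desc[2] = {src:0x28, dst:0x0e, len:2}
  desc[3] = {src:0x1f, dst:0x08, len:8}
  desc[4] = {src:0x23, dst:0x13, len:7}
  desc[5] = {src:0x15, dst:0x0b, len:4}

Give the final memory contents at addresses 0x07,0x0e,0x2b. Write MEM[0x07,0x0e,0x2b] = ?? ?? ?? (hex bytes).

MEM[0x07,0x0e,0x2b] = 5a 66 32

#0 dst[0x06+4] := {0xda,0x8c,0x34,0x38}
#1 dst[0x03+6] := {0x8c,0x34,0x38,0x43,0x5a,0x87}
#2 dst[0x0e+2] := {0x66,0xc0}
#3 dst[0x08+8] := {0x83,0x1f,0xad,0x1f,0xe5,0xf4,0x88,0x34}
#4 dst[0x13+7] := {0xe5,0xf4,0x88,0x34,0xaa,0x66,0xc0}
#5 dst[0x0b+4] := {0x88,0x34,0xaa,0x66}
query mem[0x07]=0x5a, mem[0x0e]=0x66, mem[0x2b]=0x32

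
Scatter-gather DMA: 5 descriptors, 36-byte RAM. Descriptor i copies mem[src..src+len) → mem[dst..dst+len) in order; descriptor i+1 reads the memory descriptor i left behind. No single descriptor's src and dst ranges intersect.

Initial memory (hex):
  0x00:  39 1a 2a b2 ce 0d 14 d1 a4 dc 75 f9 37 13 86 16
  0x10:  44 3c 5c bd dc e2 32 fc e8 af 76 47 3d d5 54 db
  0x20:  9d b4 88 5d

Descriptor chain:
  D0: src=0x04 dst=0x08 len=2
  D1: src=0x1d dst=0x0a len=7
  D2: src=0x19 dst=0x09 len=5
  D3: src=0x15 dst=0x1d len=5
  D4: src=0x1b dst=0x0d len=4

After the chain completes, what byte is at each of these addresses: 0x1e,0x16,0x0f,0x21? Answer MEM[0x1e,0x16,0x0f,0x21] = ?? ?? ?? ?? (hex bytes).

#0 dst[0x08+2] := {0xce,0x0d}
#1 dst[0x0a+7] := {0xd5,0x54,0xdb,0x9d,0xb4,0x88,0x5d}
#2 dst[0x09+5] := {0xaf,0x76,0x47,0x3d,0xd5}
#3 dst[0x1d+5] := {0xe2,0x32,0xfc,0xe8,0xaf}
#4 dst[0x0d+4] := {0x47,0x3d,0xe2,0x32}
query mem[0x1e]=0x32, mem[0x16]=0x32, mem[0x0f]=0xe2, mem[0x21]=0xaf

MEM[0x1e,0x16,0x0f,0x21] = 32 32 e2 af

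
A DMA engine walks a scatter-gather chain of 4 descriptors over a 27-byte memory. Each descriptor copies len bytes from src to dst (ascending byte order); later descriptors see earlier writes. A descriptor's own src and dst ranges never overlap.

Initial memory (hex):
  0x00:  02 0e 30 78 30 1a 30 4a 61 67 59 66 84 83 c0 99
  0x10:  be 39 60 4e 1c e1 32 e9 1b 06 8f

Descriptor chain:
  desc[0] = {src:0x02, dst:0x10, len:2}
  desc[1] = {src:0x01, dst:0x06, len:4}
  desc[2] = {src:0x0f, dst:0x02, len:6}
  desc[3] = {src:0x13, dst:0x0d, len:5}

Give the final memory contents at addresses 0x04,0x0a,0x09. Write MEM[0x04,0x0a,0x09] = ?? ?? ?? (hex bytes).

MEM[0x04,0x0a,0x09] = 78 59 30

#0 dst[0x10+2] := {0x30,0x78}
#1 dst[0x06+4] := {0x0e,0x30,0x78,0x30}
#2 dst[0x02+6] := {0x99,0x30,0x78,0x60,0x4e,0x1c}
#3 dst[0x0d+5] := {0x4e,0x1c,0xe1,0x32,0xe9}
query mem[0x04]=0x78, mem[0x0a]=0x59, mem[0x09]=0x30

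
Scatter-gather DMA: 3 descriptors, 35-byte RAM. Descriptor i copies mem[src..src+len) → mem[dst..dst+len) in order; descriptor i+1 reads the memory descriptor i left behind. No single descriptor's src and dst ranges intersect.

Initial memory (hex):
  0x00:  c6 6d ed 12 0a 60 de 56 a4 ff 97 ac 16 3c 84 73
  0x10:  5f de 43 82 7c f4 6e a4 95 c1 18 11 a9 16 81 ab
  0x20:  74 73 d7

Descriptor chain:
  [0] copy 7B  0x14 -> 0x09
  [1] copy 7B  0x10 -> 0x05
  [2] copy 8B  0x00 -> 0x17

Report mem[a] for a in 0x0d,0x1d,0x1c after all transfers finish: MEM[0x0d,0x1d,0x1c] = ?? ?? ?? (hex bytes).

[0] 0x14->0x09 len=7 : 7c f4 6e a4 95 c1 18
[1] 0x10->0x05 len=7 : 5f de 43 82 7c f4 6e
[2] 0x00->0x17 len=8 : c6 6d ed 12 0a 5f de 43
query mem[0x0d]=0x95, mem[0x1d]=0xde, mem[0x1c]=0x5f

MEM[0x0d,0x1d,0x1c] = 95 de 5f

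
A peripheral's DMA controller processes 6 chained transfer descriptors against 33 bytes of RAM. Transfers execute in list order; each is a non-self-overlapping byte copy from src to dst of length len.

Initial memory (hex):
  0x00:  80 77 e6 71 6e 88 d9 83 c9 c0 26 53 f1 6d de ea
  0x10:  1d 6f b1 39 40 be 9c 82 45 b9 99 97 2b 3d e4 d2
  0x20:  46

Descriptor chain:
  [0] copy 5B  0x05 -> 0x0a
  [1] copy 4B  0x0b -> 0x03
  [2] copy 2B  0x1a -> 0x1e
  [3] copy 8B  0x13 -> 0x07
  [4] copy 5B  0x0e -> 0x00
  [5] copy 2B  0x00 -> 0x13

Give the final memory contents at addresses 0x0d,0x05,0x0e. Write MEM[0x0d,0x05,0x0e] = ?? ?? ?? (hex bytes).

D0: mem[0x0a..0x0e] <- [88 d9 83 c9 c0]
D1: mem[0x03..0x06] <- [d9 83 c9 c0]
D2: mem[0x1e..0x1f] <- [99 97]
D3: mem[0x07..0x0e] <- [39 40 be 9c 82 45 b9 99]
D4: mem[0x00..0x04] <- [99 ea 1d 6f b1]
D5: mem[0x13..0x14] <- [99 ea]
query mem[0x0d]=0xb9, mem[0x05]=0xc9, mem[0x0e]=0x99

MEM[0x0d,0x05,0x0e] = b9 c9 99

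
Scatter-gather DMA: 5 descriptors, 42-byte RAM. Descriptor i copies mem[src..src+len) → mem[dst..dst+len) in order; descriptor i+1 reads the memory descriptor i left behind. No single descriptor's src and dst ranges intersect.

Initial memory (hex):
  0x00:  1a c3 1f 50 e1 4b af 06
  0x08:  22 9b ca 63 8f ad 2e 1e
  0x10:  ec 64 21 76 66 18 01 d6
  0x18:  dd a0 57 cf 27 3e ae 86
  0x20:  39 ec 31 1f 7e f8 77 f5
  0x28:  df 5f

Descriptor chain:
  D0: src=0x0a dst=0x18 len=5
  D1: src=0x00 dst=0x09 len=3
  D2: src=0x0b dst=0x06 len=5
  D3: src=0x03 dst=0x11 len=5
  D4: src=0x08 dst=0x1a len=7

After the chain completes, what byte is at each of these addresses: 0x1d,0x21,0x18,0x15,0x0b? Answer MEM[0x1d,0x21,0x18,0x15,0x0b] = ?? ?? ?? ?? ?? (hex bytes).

#0 dst[0x18+5] := {0xca,0x63,0x8f,0xad,0x2e}
#1 dst[0x09+3] := {0x1a,0xc3,0x1f}
#2 dst[0x06+5] := {0x1f,0x8f,0xad,0x2e,0x1e}
#3 dst[0x11+5] := {0x50,0xe1,0x4b,0x1f,0x8f}
#4 dst[0x1a+7] := {0xad,0x2e,0x1e,0x1f,0x8f,0xad,0x2e}
query mem[0x1d]=0x1f, mem[0x21]=0xec, mem[0x18]=0xca, mem[0x15]=0x8f, mem[0x0b]=0x1f

MEM[0x1d,0x21,0x18,0x15,0x0b] = 1f ec ca 8f 1f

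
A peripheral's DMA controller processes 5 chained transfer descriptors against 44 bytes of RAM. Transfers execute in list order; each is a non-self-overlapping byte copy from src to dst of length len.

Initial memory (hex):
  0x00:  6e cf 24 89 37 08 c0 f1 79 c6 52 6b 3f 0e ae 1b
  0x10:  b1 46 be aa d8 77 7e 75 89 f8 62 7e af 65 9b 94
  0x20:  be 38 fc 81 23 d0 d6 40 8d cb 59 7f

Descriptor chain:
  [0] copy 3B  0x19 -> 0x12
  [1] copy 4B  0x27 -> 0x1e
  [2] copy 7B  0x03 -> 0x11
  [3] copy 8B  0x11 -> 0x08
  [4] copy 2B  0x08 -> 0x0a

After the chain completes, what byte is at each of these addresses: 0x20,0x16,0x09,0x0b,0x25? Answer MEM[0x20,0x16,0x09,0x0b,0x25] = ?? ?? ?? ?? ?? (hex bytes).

  after D0: wrote 3B at 0x12 = f8627e
  after D1: wrote 4B at 0x1e = 408dcb59
  after D2: wrote 7B at 0x11 = 893708c0f179c6
  after D3: wrote 8B at 0x08 = 893708c0f179c689
  after D4: wrote 2B at 0x0a = 8937
query mem[0x20]=0xcb, mem[0x16]=0x79, mem[0x09]=0x37, mem[0x0b]=0x37, mem[0x25]=0xd0

MEM[0x20,0x16,0x09,0x0b,0x25] = cb 79 37 37 d0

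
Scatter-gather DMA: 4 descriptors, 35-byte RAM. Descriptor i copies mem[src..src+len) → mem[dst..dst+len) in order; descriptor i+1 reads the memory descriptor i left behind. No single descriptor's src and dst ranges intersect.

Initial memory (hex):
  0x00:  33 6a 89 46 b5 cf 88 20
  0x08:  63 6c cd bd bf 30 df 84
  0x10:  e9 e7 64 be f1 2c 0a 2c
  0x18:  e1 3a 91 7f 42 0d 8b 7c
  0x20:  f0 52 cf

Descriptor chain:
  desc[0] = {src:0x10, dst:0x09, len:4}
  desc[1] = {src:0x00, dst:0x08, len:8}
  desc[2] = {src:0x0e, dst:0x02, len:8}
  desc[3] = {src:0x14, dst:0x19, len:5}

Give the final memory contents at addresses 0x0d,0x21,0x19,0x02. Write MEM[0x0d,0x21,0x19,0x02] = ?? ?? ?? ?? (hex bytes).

D0: mem[0x09..0x0c] <- [e9 e7 64 be]
D1: mem[0x08..0x0f] <- [33 6a 89 46 b5 cf 88 20]
D2: mem[0x02..0x09] <- [88 20 e9 e7 64 be f1 2c]
D3: mem[0x19..0x1d] <- [f1 2c 0a 2c e1]
query mem[0x0d]=0xcf, mem[0x21]=0x52, mem[0x19]=0xf1, mem[0x02]=0x88

MEM[0x0d,0x21,0x19,0x02] = cf 52 f1 88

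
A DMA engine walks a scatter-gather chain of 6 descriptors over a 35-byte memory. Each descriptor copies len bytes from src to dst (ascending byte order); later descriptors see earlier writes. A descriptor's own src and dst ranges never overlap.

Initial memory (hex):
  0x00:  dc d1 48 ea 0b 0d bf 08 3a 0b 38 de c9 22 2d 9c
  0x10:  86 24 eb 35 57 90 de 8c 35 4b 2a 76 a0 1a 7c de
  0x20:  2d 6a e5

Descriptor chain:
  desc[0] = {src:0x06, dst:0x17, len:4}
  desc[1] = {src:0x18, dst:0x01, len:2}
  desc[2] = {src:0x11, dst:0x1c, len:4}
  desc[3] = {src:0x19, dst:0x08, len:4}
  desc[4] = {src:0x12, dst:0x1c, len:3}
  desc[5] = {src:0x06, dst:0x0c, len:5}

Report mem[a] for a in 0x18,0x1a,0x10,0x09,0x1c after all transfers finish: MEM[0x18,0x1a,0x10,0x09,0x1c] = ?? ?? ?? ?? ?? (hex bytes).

MEM[0x18,0x1a,0x10,0x09,0x1c] = 08 0b 76 0b eb

[0] 0x06->0x17 len=4 : bf 08 3a 0b
[1] 0x18->0x01 len=2 : 08 3a
[2] 0x11->0x1c len=4 : 24 eb 35 57
[3] 0x19->0x08 len=4 : 3a 0b 76 24
[4] 0x12->0x1c len=3 : eb 35 57
[5] 0x06->0x0c len=5 : bf 08 3a 0b 76
query mem[0x18]=0x08, mem[0x1a]=0x0b, mem[0x10]=0x76, mem[0x09]=0x0b, mem[0x1c]=0xeb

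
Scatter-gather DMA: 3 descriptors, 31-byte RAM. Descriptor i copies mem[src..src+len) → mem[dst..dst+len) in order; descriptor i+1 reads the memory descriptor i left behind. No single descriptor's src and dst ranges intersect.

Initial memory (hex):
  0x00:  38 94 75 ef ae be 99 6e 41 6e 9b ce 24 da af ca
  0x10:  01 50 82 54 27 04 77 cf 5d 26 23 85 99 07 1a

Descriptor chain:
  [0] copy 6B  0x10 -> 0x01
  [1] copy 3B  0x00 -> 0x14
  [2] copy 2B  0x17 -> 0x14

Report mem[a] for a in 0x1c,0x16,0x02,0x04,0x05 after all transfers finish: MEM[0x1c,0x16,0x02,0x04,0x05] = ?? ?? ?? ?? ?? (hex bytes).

MEM[0x1c,0x16,0x02,0x04,0x05] = 99 50 50 54 27

[0] 0x10->0x01 len=6 : 01 50 82 54 27 04
[1] 0x00->0x14 len=3 : 38 01 50
[2] 0x17->0x14 len=2 : cf 5d
query mem[0x1c]=0x99, mem[0x16]=0x50, mem[0x02]=0x50, mem[0x04]=0x54, mem[0x05]=0x27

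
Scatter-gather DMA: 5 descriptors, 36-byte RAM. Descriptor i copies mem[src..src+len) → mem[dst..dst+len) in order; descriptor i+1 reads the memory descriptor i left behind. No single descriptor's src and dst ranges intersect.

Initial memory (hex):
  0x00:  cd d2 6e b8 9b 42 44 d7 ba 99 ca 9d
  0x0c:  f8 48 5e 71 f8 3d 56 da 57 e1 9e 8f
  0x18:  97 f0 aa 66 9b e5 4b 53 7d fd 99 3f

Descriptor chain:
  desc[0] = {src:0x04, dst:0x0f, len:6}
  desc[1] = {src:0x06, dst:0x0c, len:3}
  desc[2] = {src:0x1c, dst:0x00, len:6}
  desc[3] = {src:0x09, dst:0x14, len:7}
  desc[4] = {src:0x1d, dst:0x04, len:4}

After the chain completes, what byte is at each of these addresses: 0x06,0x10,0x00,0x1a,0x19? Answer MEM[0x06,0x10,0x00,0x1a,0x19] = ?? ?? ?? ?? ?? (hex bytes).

  after D0: wrote 6B at 0x0f = 9b4244d7ba99
  after D1: wrote 3B at 0x0c = 44d7ba
  after D2: wrote 6B at 0x00 = 9be54b537dfd
  after D3: wrote 7B at 0x14 = 99ca9d44d7ba9b
  after D4: wrote 4B at 0x04 = e54b537d
query mem[0x06]=0x53, mem[0x10]=0x42, mem[0x00]=0x9b, mem[0x1a]=0x9b, mem[0x19]=0xba

MEM[0x06,0x10,0x00,0x1a,0x19] = 53 42 9b 9b ba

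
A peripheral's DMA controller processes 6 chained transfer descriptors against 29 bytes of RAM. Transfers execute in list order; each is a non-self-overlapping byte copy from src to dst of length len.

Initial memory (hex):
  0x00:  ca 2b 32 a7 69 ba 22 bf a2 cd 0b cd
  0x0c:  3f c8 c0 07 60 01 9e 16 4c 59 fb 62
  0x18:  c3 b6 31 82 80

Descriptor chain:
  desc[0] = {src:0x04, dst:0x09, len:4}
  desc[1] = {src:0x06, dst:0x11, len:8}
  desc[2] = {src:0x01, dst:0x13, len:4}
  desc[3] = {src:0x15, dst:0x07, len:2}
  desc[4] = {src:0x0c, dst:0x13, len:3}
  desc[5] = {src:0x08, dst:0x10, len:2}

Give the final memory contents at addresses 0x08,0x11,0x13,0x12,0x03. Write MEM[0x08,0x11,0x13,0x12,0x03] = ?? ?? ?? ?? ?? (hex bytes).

D0: mem[0x09..0x0c] <- [69 ba 22 bf]
D1: mem[0x11..0x18] <- [22 bf a2 69 ba 22 bf c8]
D2: mem[0x13..0x16] <- [2b 32 a7 69]
D3: mem[0x07..0x08] <- [a7 69]
D4: mem[0x13..0x15] <- [bf c8 c0]
D5: mem[0x10..0x11] <- [69 69]
query mem[0x08]=0x69, mem[0x11]=0x69, mem[0x13]=0xbf, mem[0x12]=0xbf, mem[0x03]=0xa7

MEM[0x08,0x11,0x13,0x12,0x03] = 69 69 bf bf a7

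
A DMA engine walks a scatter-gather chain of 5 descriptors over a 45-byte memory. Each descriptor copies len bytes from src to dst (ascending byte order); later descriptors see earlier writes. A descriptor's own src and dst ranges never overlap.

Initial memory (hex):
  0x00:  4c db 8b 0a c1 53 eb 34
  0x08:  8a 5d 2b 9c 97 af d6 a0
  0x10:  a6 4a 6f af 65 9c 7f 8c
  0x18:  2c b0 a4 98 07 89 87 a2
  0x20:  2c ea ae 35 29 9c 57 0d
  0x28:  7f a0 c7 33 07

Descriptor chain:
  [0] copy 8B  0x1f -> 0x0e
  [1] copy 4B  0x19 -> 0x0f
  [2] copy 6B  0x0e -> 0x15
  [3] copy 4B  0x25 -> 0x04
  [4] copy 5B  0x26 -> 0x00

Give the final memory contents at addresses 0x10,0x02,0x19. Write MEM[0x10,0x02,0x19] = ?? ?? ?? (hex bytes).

MEM[0x10,0x02,0x19] = a4 7f 07

  after D0: wrote 8B at 0x0e = a22ceaae35299c57
  after D1: wrote 4B at 0x0f = b0a49807
  after D2: wrote 6B at 0x15 = a2b0a4980729
  after D3: wrote 4B at 0x04 = 9c570d7f
  after D4: wrote 5B at 0x00 = 570d7fa0c7
query mem[0x10]=0xa4, mem[0x02]=0x7f, mem[0x19]=0x07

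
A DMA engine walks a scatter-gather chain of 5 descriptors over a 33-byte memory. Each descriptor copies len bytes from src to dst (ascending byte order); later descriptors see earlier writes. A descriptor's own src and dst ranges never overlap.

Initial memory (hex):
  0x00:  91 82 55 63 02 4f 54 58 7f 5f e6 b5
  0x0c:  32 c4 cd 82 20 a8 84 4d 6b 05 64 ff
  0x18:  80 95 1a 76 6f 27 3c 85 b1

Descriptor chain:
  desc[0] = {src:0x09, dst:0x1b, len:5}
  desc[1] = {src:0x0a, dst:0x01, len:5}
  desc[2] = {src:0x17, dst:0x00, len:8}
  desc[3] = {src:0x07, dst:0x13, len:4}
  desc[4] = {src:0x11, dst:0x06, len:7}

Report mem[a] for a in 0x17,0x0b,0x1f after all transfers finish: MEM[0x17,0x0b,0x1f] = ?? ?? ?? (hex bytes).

  after D0: wrote 5B at 0x1b = 5fe6b532c4
  after D1: wrote 5B at 0x01 = e6b532c4cd
  after D2: wrote 8B at 0x00 = ff80951a5fe6b532
  after D3: wrote 4B at 0x13 = 327f5fe6
  after D4: wrote 7B at 0x06 = a884327f5fe6ff
query mem[0x17]=0xff, mem[0x0b]=0xe6, mem[0x1f]=0xc4

MEM[0x17,0x0b,0x1f] = ff e6 c4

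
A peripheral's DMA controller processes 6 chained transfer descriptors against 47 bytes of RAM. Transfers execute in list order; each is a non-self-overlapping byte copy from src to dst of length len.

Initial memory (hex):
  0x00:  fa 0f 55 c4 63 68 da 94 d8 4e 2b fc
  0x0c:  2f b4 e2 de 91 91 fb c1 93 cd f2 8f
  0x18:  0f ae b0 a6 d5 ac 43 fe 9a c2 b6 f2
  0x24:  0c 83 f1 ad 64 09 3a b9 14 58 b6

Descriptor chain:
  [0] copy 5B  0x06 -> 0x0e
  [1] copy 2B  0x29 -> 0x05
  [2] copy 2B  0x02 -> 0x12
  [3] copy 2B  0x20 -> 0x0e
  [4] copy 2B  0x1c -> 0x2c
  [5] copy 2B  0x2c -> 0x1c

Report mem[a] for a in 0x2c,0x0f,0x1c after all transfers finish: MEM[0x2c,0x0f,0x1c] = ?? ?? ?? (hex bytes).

D0: mem[0x0e..0x12] <- [da 94 d8 4e 2b]
D1: mem[0x05..0x06] <- [09 3a]
D2: mem[0x12..0x13] <- [55 c4]
D3: mem[0x0e..0x0f] <- [9a c2]
D4: mem[0x2c..0x2d] <- [d5 ac]
D5: mem[0x1c..0x1d] <- [d5 ac]
query mem[0x2c]=0xd5, mem[0x0f]=0xc2, mem[0x1c]=0xd5

MEM[0x2c,0x0f,0x1c] = d5 c2 d5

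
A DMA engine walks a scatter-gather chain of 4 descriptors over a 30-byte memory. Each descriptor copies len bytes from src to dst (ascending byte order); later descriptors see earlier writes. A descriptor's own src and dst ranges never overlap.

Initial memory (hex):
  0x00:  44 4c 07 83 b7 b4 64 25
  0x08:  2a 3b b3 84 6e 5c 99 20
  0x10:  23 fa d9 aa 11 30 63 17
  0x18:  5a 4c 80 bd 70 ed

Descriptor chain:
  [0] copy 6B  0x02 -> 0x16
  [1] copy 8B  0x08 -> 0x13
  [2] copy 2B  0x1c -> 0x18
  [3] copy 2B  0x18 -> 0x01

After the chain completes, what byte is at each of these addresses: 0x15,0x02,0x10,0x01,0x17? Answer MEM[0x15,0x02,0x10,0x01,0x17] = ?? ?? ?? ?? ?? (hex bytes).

[0] 0x02->0x16 len=6 : 07 83 b7 b4 64 25
[1] 0x08->0x13 len=8 : 2a 3b b3 84 6e 5c 99 20
[2] 0x1c->0x18 len=2 : 70 ed
[3] 0x18->0x01 len=2 : 70 ed
query mem[0x15]=0xb3, mem[0x02]=0xed, mem[0x10]=0x23, mem[0x01]=0x70, mem[0x17]=0x6e

MEM[0x15,0x02,0x10,0x01,0x17] = b3 ed 23 70 6e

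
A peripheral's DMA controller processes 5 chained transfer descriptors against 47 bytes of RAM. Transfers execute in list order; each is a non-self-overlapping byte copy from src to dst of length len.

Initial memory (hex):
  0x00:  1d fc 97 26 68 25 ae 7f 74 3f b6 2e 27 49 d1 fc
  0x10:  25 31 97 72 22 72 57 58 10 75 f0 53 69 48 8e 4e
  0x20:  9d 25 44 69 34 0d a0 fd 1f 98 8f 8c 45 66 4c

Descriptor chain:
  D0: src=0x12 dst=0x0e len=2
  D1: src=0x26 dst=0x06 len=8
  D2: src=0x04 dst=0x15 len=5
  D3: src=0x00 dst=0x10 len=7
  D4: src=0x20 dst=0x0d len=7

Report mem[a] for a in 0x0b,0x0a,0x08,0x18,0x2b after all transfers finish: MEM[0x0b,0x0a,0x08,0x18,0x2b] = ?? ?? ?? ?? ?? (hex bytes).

[0] 0x12->0x0e len=2 : 97 72
[1] 0x26->0x06 len=8 : a0 fd 1f 98 8f 8c 45 66
[2] 0x04->0x15 len=5 : 68 25 a0 fd 1f
[3] 0x00->0x10 len=7 : 1d fc 97 26 68 25 a0
[4] 0x20->0x0d len=7 : 9d 25 44 69 34 0d a0
query mem[0x0b]=0x8c, mem[0x0a]=0x8f, mem[0x08]=0x1f, mem[0x18]=0xfd, mem[0x2b]=0x8c

MEM[0x0b,0x0a,0x08,0x18,0x2b] = 8c 8f 1f fd 8c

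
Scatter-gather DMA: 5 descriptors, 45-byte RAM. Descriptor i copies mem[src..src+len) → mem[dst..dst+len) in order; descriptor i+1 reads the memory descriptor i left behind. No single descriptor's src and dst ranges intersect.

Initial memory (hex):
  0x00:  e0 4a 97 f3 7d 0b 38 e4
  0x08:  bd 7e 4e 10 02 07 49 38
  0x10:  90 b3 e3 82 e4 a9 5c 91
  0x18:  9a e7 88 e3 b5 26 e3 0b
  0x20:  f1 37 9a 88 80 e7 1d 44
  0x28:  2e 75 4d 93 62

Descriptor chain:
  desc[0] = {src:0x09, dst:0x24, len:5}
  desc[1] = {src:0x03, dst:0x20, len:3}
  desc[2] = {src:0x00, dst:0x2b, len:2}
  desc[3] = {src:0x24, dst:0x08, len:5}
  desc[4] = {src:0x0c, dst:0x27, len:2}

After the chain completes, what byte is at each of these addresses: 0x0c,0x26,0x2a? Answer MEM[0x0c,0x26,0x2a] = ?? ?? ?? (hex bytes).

  after D0: wrote 5B at 0x24 = 7e4e100207
  after D1: wrote 3B at 0x20 = f37d0b
  after D2: wrote 2B at 0x2b = e04a
  after D3: wrote 5B at 0x08 = 7e4e100207
  after D4: wrote 2B at 0x27 = 0707
query mem[0x0c]=0x07, mem[0x26]=0x10, mem[0x2a]=0x4d

MEM[0x0c,0x26,0x2a] = 07 10 4d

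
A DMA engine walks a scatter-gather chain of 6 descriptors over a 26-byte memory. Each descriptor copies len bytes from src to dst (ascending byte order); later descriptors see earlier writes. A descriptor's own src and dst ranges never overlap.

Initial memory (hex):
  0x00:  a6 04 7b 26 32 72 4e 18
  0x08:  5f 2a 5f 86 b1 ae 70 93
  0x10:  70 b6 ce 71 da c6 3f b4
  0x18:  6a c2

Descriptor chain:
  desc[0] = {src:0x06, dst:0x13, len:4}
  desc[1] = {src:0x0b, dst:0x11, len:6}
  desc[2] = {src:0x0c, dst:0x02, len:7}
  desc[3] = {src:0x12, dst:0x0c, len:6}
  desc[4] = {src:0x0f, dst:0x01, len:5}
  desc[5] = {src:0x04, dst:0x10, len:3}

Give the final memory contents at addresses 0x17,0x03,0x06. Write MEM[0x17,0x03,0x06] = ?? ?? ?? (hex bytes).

MEM[0x17,0x03,0x06] = b4 b4 70

D0: mem[0x13..0x16] <- [4e 18 5f 2a]
D1: mem[0x11..0x16] <- [86 b1 ae 70 93 70]
D2: mem[0x02..0x08] <- [b1 ae 70 93 70 86 b1]
D3: mem[0x0c..0x11] <- [b1 ae 70 93 70 b4]
D4: mem[0x01..0x05] <- [93 70 b4 b1 ae]
D5: mem[0x10..0x12] <- [b1 ae 70]
query mem[0x17]=0xb4, mem[0x03]=0xb4, mem[0x06]=0x70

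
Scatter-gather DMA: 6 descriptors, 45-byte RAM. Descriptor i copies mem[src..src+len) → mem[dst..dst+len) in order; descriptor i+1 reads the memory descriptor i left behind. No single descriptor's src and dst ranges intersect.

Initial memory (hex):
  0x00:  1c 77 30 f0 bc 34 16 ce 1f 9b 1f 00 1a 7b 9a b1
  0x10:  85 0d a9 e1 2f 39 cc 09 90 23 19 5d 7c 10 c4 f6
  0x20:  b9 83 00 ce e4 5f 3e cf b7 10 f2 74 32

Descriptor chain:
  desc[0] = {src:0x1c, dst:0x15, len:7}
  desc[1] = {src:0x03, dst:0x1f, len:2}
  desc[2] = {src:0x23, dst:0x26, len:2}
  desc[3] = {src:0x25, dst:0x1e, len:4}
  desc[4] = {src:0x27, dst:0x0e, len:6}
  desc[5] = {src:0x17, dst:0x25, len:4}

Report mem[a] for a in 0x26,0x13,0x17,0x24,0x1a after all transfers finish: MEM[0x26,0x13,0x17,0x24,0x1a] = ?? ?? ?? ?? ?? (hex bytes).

MEM[0x26,0x13,0x17,0x24,0x1a] = f6 32 c4 e4 83

D0: mem[0x15..0x1b] <- [7c 10 c4 f6 b9 83 00]
D1: mem[0x1f..0x20] <- [f0 bc]
D2: mem[0x26..0x27] <- [ce e4]
D3: mem[0x1e..0x21] <- [5f ce e4 b7]
D4: mem[0x0e..0x13] <- [e4 b7 10 f2 74 32]
D5: mem[0x25..0x28] <- [c4 f6 b9 83]
query mem[0x26]=0xf6, mem[0x13]=0x32, mem[0x17]=0xc4, mem[0x24]=0xe4, mem[0x1a]=0x83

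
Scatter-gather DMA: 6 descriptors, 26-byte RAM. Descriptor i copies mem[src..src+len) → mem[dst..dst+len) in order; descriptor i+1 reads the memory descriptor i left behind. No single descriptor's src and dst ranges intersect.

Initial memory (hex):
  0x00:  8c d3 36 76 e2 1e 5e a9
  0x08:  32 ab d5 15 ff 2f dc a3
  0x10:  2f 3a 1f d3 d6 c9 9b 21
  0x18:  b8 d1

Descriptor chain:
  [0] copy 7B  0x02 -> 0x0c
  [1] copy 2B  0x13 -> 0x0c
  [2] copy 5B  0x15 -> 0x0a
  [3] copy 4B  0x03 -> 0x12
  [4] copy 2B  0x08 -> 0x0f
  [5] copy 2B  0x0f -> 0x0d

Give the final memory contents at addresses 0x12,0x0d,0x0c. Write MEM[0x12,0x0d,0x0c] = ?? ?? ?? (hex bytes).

[0] 0x02->0x0c len=7 : 36 76 e2 1e 5e a9 32
[1] 0x13->0x0c len=2 : d3 d6
[2] 0x15->0x0a len=5 : c9 9b 21 b8 d1
[3] 0x03->0x12 len=4 : 76 e2 1e 5e
[4] 0x08->0x0f len=2 : 32 ab
[5] 0x0f->0x0d len=2 : 32 ab
query mem[0x12]=0x76, mem[0x0d]=0x32, mem[0x0c]=0x21

MEM[0x12,0x0d,0x0c] = 76 32 21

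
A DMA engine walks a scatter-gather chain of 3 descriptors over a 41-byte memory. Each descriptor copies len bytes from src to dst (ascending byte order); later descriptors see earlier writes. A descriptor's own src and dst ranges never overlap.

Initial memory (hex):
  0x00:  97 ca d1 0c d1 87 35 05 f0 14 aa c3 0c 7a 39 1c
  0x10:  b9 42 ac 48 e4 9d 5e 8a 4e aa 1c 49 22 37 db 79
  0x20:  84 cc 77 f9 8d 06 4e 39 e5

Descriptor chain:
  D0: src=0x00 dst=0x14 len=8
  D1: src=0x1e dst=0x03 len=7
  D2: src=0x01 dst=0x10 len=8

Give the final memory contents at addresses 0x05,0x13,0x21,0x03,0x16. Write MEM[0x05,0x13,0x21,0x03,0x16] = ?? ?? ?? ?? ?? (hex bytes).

D0: mem[0x14..0x1b] <- [97 ca d1 0c d1 87 35 05]
D1: mem[0x03..0x09] <- [db 79 84 cc 77 f9 8d]
D2: mem[0x10..0x17] <- [ca d1 db 79 84 cc 77 f9]
query mem[0x05]=0x84, mem[0x13]=0x79, mem[0x21]=0xcc, mem[0x03]=0xdb, mem[0x16]=0x77

MEM[0x05,0x13,0x21,0x03,0x16] = 84 79 cc db 77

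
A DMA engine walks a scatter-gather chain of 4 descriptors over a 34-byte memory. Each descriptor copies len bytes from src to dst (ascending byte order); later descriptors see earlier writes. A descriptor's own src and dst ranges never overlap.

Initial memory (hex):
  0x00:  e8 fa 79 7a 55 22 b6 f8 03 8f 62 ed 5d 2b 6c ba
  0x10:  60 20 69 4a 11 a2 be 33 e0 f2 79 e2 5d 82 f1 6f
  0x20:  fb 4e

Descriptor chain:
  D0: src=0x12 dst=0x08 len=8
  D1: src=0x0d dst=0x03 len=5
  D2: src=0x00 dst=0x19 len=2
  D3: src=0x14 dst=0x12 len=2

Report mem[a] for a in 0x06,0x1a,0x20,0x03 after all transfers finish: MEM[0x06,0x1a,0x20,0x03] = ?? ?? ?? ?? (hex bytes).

[0] 0x12->0x08 len=8 : 69 4a 11 a2 be 33 e0 f2
[1] 0x0d->0x03 len=5 : 33 e0 f2 60 20
[2] 0x00->0x19 len=2 : e8 fa
[3] 0x14->0x12 len=2 : 11 a2
query mem[0x06]=0x60, mem[0x1a]=0xfa, mem[0x20]=0xfb, mem[0x03]=0x33

MEM[0x06,0x1a,0x20,0x03] = 60 fa fb 33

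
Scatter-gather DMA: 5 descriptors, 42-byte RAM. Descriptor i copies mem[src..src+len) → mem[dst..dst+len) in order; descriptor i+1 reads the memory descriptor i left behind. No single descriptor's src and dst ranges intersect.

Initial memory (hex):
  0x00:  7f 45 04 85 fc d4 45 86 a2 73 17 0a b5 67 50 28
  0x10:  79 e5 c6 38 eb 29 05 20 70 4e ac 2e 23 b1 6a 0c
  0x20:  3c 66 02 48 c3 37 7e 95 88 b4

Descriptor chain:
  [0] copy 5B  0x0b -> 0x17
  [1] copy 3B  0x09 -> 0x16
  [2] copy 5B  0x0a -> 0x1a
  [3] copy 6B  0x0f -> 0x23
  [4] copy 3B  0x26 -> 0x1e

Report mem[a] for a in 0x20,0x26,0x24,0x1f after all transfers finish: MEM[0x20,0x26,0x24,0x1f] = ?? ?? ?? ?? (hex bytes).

D0: mem[0x17..0x1b] <- [0a b5 67 50 28]
D1: mem[0x16..0x18] <- [73 17 0a]
D2: mem[0x1a..0x1e] <- [17 0a b5 67 50]
D3: mem[0x23..0x28] <- [28 79 e5 c6 38 eb]
D4: mem[0x1e..0x20] <- [c6 38 eb]
query mem[0x20]=0xeb, mem[0x26]=0xc6, mem[0x24]=0x79, mem[0x1f]=0x38

MEM[0x20,0x26,0x24,0x1f] = eb c6 79 38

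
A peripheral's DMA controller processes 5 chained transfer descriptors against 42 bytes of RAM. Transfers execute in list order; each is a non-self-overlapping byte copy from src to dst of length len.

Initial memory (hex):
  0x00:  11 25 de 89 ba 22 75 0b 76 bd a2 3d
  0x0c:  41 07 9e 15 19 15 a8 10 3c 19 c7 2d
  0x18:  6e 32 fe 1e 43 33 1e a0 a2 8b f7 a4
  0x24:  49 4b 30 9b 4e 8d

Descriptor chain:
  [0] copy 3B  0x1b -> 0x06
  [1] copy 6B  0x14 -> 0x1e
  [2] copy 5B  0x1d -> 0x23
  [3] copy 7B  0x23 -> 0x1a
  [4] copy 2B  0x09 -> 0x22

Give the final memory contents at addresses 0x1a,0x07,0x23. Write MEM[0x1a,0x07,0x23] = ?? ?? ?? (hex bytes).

MEM[0x1a,0x07,0x23] = 33 43 a2

D0: mem[0x06..0x08] <- [1e 43 33]
D1: mem[0x1e..0x23] <- [3c 19 c7 2d 6e 32]
D2: mem[0x23..0x27] <- [33 3c 19 c7 2d]
D3: mem[0x1a..0x20] <- [33 3c 19 c7 2d 4e 8d]
D4: mem[0x22..0x23] <- [bd a2]
query mem[0x1a]=0x33, mem[0x07]=0x43, mem[0x23]=0xa2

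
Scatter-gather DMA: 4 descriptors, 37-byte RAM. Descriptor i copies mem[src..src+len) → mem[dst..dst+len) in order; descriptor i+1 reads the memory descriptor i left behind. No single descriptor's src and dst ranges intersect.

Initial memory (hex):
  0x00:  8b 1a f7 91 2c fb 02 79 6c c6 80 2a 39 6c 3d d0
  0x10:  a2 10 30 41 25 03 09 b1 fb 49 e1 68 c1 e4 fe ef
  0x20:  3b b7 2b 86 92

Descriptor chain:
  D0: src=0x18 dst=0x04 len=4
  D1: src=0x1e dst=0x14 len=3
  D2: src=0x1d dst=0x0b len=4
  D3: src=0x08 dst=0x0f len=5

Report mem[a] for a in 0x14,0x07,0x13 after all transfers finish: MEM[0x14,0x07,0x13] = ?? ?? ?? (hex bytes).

MEM[0x14,0x07,0x13] = fe 68 fe

#0 dst[0x04+4] := {0xfb,0x49,0xe1,0x68}
#1 dst[0x14+3] := {0xfe,0xef,0x3b}
#2 dst[0x0b+4] := {0xe4,0xfe,0xef,0x3b}
#3 dst[0x0f+5] := {0x6c,0xc6,0x80,0xe4,0xfe}
query mem[0x14]=0xfe, mem[0x07]=0x68, mem[0x13]=0xfe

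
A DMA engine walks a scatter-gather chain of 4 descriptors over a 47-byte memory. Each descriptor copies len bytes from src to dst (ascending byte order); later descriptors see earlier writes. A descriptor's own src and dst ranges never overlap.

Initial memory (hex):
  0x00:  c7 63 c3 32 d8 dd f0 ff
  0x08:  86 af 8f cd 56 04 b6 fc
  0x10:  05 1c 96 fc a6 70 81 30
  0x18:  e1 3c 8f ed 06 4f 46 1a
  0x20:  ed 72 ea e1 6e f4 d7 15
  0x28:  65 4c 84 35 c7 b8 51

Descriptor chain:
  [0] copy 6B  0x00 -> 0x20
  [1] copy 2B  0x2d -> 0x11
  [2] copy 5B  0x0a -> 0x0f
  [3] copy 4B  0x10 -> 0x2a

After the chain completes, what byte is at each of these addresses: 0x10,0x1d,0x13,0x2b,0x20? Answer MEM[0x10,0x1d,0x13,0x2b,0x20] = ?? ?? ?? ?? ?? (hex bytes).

MEM[0x10,0x1d,0x13,0x2b,0x20] = cd 4f b6 56 c7

  after D0: wrote 6B at 0x20 = c763c332d8dd
  after D1: wrote 2B at 0x11 = b851
  after D2: wrote 5B at 0x0f = 8fcd5604b6
  after D3: wrote 4B at 0x2a = cd5604b6
query mem[0x10]=0xcd, mem[0x1d]=0x4f, mem[0x13]=0xb6, mem[0x2b]=0x56, mem[0x20]=0xc7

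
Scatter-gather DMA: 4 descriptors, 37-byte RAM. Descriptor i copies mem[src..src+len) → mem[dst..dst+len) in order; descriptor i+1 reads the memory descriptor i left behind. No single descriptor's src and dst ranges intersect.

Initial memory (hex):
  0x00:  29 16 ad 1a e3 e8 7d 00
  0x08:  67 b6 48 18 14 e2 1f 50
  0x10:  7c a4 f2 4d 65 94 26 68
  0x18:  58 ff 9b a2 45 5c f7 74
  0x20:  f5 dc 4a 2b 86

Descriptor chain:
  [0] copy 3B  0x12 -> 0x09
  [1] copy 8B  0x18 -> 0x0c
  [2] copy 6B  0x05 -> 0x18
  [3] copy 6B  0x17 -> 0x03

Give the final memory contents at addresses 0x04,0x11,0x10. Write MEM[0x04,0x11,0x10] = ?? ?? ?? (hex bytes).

MEM[0x04,0x11,0x10] = e8 5c 45

#0 dst[0x09+3] := {0xf2,0x4d,0x65}
#1 dst[0x0c+8] := {0x58,0xff,0x9b,0xa2,0x45,0x5c,0xf7,0x74}
#2 dst[0x18+6] := {0xe8,0x7d,0x00,0x67,0xf2,0x4d}
#3 dst[0x03+6] := {0x68,0xe8,0x7d,0x00,0x67,0xf2}
query mem[0x04]=0xe8, mem[0x11]=0x5c, mem[0x10]=0x45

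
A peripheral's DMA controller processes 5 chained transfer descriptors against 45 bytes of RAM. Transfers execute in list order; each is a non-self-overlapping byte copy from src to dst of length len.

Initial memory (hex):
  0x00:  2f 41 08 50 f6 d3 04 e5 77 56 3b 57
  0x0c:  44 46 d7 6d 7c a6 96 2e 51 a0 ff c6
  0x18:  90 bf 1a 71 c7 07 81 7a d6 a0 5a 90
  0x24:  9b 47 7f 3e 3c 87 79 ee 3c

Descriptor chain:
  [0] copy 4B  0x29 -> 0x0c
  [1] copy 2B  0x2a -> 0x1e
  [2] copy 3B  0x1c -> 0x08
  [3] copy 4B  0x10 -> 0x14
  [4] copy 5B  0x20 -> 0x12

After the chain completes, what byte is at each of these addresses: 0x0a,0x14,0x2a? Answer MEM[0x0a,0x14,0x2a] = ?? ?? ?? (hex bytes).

MEM[0x0a,0x14,0x2a] = 79 5a 79

#0 dst[0x0c+4] := {0x87,0x79,0xee,0x3c}
#1 dst[0x1e+2] := {0x79,0xee}
#2 dst[0x08+3] := {0xc7,0x07,0x79}
#3 dst[0x14+4] := {0x7c,0xa6,0x96,0x2e}
#4 dst[0x12+5] := {0xd6,0xa0,0x5a,0x90,0x9b}
query mem[0x0a]=0x79, mem[0x14]=0x5a, mem[0x2a]=0x79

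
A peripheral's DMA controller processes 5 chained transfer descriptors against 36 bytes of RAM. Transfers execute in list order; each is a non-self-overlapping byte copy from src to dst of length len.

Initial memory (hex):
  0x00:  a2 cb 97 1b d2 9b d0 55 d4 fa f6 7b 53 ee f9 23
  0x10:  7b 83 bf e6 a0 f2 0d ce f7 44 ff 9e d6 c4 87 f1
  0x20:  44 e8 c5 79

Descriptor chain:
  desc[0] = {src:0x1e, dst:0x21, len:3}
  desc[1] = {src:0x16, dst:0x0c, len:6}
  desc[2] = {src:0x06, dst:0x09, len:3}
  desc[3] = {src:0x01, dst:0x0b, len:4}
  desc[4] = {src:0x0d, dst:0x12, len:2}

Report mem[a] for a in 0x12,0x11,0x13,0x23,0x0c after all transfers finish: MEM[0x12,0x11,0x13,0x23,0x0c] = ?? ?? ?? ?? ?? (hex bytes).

MEM[0x12,0x11,0x13,0x23,0x0c] = 1b 9e d2 44 97

  after D0: wrote 3B at 0x21 = 87f144
  after D1: wrote 6B at 0x0c = 0dcef744ff9e
  after D2: wrote 3B at 0x09 = d055d4
  after D3: wrote 4B at 0x0b = cb971bd2
  after D4: wrote 2B at 0x12 = 1bd2
query mem[0x12]=0x1b, mem[0x11]=0x9e, mem[0x13]=0xd2, mem[0x23]=0x44, mem[0x0c]=0x97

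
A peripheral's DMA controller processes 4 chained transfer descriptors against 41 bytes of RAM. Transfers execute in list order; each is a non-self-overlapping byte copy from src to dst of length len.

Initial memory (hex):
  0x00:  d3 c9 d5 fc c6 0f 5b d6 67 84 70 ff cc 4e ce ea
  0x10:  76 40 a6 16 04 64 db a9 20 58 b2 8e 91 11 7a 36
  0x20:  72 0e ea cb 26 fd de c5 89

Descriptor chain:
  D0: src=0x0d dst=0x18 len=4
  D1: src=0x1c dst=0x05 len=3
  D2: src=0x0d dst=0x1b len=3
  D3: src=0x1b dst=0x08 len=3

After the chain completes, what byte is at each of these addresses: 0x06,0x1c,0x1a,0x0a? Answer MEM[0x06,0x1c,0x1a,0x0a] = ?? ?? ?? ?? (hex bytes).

MEM[0x06,0x1c,0x1a,0x0a] = 11 ce ea ea

[0] 0x0d->0x18 len=4 : 4e ce ea 76
[1] 0x1c->0x05 len=3 : 91 11 7a
[2] 0x0d->0x1b len=3 : 4e ce ea
[3] 0x1b->0x08 len=3 : 4e ce ea
query mem[0x06]=0x11, mem[0x1c]=0xce, mem[0x1a]=0xea, mem[0x0a]=0xea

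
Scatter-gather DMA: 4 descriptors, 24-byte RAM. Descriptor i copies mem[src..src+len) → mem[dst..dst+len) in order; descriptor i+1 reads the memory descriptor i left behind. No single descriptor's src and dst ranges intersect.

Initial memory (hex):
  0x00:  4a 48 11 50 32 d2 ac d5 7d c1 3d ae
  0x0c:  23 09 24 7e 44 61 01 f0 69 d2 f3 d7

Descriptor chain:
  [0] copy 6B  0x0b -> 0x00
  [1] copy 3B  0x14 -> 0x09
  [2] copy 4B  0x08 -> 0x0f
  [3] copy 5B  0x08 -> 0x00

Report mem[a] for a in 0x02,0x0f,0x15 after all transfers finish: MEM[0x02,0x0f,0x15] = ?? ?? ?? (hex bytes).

MEM[0x02,0x0f,0x15] = d2 7d d2

#0 dst[0x00+6] := {0xae,0x23,0x09,0x24,0x7e,0x44}
#1 dst[0x09+3] := {0x69,0xd2,0xf3}
#2 dst[0x0f+4] := {0x7d,0x69,0xd2,0xf3}
#3 dst[0x00+5] := {0x7d,0x69,0xd2,0xf3,0x23}
query mem[0x02]=0xd2, mem[0x0f]=0x7d, mem[0x15]=0xd2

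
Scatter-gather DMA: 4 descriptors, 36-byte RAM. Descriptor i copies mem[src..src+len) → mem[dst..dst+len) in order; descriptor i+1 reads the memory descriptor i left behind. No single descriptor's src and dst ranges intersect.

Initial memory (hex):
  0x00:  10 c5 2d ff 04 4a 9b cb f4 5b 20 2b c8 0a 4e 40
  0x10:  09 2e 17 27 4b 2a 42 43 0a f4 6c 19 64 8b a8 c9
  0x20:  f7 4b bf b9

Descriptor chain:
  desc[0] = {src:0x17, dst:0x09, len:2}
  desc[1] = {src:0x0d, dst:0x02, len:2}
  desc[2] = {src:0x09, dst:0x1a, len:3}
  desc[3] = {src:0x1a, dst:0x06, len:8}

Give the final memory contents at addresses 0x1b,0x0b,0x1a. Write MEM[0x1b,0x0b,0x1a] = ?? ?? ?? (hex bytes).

  after D0: wrote 2B at 0x09 = 430a
  after D1: wrote 2B at 0x02 = 0a4e
  after D2: wrote 3B at 0x1a = 430a2b
  after D3: wrote 8B at 0x06 = 430a2b8ba8c9f74b
query mem[0x1b]=0x0a, mem[0x0b]=0xc9, mem[0x1a]=0x43

MEM[0x1b,0x0b,0x1a] = 0a c9 43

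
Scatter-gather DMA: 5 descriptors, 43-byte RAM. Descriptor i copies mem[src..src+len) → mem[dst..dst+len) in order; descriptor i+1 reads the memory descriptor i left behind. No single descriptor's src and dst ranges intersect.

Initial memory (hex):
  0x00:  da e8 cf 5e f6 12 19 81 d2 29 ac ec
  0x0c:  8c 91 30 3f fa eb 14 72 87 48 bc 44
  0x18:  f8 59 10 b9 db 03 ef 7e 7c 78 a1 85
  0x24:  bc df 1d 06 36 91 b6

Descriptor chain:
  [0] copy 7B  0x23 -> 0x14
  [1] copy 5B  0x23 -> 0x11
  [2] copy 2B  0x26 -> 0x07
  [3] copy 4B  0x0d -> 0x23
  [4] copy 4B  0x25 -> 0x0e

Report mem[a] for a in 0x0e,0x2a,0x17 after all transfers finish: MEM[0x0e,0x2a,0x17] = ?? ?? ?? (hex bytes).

MEM[0x0e,0x2a,0x17] = 3f b6 1d

#0 dst[0x14+7] := {0x85,0xbc,0xdf,0x1d,0x06,0x36,0x91}
#1 dst[0x11+5] := {0x85,0xbc,0xdf,0x1d,0x06}
#2 dst[0x07+2] := {0x1d,0x06}
#3 dst[0x23+4] := {0x91,0x30,0x3f,0xfa}
#4 dst[0x0e+4] := {0x3f,0xfa,0x06,0x36}
query mem[0x0e]=0x3f, mem[0x2a]=0xb6, mem[0x17]=0x1d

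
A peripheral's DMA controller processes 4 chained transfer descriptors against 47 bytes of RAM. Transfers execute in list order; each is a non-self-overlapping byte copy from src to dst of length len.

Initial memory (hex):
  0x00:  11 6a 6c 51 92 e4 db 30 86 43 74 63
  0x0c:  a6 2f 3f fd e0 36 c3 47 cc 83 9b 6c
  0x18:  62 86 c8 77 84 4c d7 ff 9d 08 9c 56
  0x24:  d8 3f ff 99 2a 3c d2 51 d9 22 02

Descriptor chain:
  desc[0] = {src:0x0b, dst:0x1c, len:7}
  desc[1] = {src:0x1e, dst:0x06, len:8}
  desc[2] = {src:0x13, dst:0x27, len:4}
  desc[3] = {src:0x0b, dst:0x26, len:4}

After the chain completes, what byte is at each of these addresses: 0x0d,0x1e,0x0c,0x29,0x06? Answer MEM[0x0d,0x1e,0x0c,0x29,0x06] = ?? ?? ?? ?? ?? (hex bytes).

MEM[0x0d,0x1e,0x0c,0x29,0x06] = 3f 2f d8 3f 2f

#0 dst[0x1c+7] := {0x63,0xa6,0x2f,0x3f,0xfd,0xe0,0x36}
#1 dst[0x06+8] := {0x2f,0x3f,0xfd,0xe0,0x36,0x56,0xd8,0x3f}
#2 dst[0x27+4] := {0x47,0xcc,0x83,0x9b}
#3 dst[0x26+4] := {0x56,0xd8,0x3f,0x3f}
query mem[0x0d]=0x3f, mem[0x1e]=0x2f, mem[0x0c]=0xd8, mem[0x29]=0x3f, mem[0x06]=0x2f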